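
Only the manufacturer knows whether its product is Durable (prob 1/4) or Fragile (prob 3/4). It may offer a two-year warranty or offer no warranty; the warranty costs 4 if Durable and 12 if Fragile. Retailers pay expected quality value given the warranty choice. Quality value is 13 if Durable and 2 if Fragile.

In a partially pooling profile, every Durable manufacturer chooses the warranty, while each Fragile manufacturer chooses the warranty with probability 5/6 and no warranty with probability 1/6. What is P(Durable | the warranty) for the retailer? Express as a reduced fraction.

P(the warranty) = (1/4)·1 + (3/4)·(5/6) = 7/8.
By Bayes' rule, P(Durable | the warranty) = (1/4) / (7/8) = 2/7.

2/7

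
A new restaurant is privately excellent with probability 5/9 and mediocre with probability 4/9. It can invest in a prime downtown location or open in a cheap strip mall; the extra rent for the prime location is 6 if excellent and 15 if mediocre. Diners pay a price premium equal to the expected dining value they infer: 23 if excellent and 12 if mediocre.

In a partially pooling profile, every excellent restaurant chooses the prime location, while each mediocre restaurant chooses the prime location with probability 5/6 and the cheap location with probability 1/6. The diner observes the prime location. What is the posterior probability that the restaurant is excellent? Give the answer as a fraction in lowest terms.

P(the prime location) = (5/9)·1 + (4/9)·(5/6) = 25/27.
By Bayes' rule, P(excellent | the prime location) = (5/9) / (25/27) = 3/5.

3/5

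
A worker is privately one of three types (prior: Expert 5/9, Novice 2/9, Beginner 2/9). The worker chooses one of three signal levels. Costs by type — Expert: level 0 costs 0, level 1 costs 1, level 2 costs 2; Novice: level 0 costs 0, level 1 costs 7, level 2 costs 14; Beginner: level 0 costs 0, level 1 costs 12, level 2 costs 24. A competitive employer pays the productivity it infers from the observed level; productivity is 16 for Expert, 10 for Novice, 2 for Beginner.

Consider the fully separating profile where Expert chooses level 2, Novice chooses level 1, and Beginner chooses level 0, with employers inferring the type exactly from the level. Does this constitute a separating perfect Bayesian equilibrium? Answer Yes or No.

Yes

Separating wages: level 2 → 16, level 1 → 10, level 0 → 2.
Expert (assigned level 2): level 0: 2 − 0 = 2; level 1: 10 − 1 = 9; level 2: 16 − 2 = 14. Expert stays.
Novice (assigned level 1): level 0: 2 − 0 = 2; level 1: 10 − 7 = 3; level 2: 16 − 14 = 2. Novice stays.
Beginner (assigned level 0): level 0: 2 − 0 = 2; level 1: 10 − 12 = -2; level 2: 16 − 24 = -8. Beginner stays.
Every type prefers its assigned level; separation holds.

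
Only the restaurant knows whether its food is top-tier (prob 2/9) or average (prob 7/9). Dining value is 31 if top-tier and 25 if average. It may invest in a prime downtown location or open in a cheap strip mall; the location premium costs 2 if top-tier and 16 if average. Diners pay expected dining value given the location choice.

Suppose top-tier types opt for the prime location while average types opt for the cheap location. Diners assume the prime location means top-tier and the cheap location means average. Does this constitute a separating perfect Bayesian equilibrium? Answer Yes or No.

Under these beliefs, the prime location earns price premium 31 and the cheap location earns price premium 25.
top-tier: the prime location nets 31 − 2 = 29; the cheap location nets 25. top-tier prefers the prime location.
average: the prime location nets 31 − 16 = 15; the cheap location nets 25. average prefers the cheap location.
Neither type deviates, so the separating profile is an equilibrium.

Yes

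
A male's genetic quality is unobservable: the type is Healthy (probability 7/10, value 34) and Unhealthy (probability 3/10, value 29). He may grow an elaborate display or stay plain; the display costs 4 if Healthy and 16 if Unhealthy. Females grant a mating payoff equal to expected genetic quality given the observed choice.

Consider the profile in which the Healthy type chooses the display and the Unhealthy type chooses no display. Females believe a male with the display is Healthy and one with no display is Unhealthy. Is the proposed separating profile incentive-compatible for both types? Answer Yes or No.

Under these beliefs, the display earns mating payoff 34 and no display earns mating payoff 29.
Healthy: the display nets 34 − 4 = 30; no display nets 29. Healthy prefers the display.
Unhealthy: the display nets 34 − 16 = 18; no display nets 29. Unhealthy prefers no display.
Neither type deviates, so the separating profile is an equilibrium.

Yes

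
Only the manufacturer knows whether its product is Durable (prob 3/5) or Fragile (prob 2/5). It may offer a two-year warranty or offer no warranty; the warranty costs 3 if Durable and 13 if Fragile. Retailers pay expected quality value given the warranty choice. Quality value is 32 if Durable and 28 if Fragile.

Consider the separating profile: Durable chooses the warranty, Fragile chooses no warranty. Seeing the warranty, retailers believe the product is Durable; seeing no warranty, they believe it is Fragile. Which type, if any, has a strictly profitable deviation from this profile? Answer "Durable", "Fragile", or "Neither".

The warranty pays 32; no warranty pays 28.
Durable: assigned the warranty, nets 32 − 3 = 29; deviating to no warranty nets 28.
Fragile: assigned no warranty, nets 28; deviating to the warranty nets 32 − 13 = 19.
Both types strictly prefer their assigned action; no profitable deviation.

Neither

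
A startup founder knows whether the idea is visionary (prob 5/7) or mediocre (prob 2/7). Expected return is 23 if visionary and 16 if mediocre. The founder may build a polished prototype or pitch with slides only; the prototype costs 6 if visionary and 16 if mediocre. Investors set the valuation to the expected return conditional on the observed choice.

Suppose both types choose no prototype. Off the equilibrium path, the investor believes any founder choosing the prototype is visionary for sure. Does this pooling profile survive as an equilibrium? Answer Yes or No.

On path, the investor holds the prior and pays 5/7·23 + 2/7·16 = 21. Off path (the prototype), believing visionary, it pays 23.
visionary: no prototype nets 21; the prototype nets 23 − 6 = 17. visionary stays.
mediocre: no prototype nets 21; the prototype nets 23 − 16 = 7. mediocre stays.
No type deviates, so pooling is sustained.

Yes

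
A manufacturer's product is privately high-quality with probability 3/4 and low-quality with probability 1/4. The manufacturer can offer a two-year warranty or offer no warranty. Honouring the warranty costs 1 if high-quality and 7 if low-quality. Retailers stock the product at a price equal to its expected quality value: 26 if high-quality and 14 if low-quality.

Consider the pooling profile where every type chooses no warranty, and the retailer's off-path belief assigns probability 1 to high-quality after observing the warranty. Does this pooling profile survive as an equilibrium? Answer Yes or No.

On path, the retailer holds the prior and pays 3/4·26 + 1/4·14 = 23. Off path (the warranty), believing high-quality, it pays 26.
high-quality: no warranty nets 23; the warranty nets 26 − 1 = 25. high-quality would deviate.
low-quality: no warranty nets 23; the warranty nets 26 − 7 = 19. low-quality stays.
A type deviates, so pooling fails.

No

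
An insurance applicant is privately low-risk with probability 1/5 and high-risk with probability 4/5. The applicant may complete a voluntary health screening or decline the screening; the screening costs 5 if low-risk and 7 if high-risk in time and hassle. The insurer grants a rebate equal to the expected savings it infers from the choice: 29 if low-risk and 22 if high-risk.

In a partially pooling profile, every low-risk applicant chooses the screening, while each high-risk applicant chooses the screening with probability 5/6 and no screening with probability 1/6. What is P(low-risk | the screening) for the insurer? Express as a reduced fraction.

P(the screening) = (1/5)·1 + (4/5)·(5/6) = 13/15.
By Bayes' rule, P(low-risk | the screening) = (1/5) / (13/15) = 3/13.

3/13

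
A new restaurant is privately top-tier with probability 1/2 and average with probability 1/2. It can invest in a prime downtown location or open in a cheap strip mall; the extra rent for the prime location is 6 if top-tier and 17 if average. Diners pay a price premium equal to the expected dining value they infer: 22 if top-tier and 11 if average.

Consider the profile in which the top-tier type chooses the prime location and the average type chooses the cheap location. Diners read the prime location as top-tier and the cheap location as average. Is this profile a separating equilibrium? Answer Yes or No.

Yes

Under these beliefs, the prime location earns price premium 22 and the cheap location earns price premium 11.
top-tier: the prime location nets 22 − 6 = 16; the cheap location nets 11. top-tier prefers the prime location.
average: the prime location nets 22 − 17 = 5; the cheap location nets 11. average prefers the cheap location.
Neither type deviates, so the separating profile is an equilibrium.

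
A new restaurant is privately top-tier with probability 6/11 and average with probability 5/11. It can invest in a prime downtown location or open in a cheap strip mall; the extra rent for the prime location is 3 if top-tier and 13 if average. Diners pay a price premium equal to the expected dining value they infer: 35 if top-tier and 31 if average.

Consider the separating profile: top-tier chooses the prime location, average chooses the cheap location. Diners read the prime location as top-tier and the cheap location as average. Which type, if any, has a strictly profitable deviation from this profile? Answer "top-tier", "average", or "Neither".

The prime location pays 35; the cheap location pays 31.
top-tier: assigned the prime location, nets 35 − 3 = 32; deviating to the cheap location nets 31.
average: assigned the cheap location, nets 31; deviating to the prime location nets 35 − 13 = 22.
Both types strictly prefer their assigned action; no profitable deviation.

Neither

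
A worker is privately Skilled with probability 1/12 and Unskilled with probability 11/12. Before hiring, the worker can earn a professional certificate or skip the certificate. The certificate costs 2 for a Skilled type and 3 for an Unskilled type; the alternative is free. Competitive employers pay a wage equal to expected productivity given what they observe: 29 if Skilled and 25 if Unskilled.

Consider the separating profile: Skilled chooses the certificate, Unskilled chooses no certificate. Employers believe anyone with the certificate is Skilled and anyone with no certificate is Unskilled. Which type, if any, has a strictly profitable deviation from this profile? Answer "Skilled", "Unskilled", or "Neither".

Unskilled

The certificate pays 29; no certificate pays 25.
Skilled: assigned the certificate, nets 29 − 2 = 27; deviating to no certificate nets 25.
Unskilled: assigned no certificate, nets 25; deviating to the certificate nets 29 − 3 = 26.
The Unskilled type gains 1 by deviating.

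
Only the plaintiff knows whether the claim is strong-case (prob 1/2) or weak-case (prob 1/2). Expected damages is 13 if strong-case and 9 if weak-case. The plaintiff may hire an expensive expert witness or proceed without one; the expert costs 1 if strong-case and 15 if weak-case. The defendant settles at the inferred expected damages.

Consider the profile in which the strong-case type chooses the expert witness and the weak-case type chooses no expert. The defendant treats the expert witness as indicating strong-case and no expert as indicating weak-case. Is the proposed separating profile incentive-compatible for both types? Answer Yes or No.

Yes

Under these beliefs, the expert witness earns settlement 13 and no expert earns settlement 9.
strong-case: the expert witness nets 13 − 1 = 12; no expert nets 9. strong-case prefers the expert witness.
weak-case: the expert witness nets 13 − 15 = -2; no expert nets 9. weak-case prefers no expert.
Neither type deviates, so the separating profile is an equilibrium.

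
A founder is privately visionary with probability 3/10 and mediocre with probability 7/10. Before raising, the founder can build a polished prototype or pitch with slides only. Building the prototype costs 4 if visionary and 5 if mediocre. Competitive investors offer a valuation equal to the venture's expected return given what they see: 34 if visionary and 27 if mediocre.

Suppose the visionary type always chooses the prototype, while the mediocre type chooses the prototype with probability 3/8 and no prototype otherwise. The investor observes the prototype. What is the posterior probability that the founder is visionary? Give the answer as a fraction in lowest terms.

8/15

P(the prototype) = (3/10)·1 + (7/10)·(3/8) = 9/16.
By Bayes' rule, P(visionary | the prototype) = (3/10) / (9/16) = 8/15.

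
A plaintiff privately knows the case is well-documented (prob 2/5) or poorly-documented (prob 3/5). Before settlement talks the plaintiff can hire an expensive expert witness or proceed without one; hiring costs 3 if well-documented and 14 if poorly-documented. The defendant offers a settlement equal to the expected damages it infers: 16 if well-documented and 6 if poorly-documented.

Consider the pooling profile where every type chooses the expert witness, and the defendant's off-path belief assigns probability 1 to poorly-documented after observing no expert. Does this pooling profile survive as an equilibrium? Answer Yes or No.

No

On path, the defendant holds the prior and pays 2/5·16 + 3/5·6 = 10. Off path (no expert), believing poorly-documented, it pays 6.
well-documented: the expert witness nets 10 − 3 = 7; no expert nets 6. well-documented stays.
poorly-documented: the expert witness nets 10 − 14 = -4; no expert nets 6. poorly-documented would deviate.
A type deviates, so pooling fails.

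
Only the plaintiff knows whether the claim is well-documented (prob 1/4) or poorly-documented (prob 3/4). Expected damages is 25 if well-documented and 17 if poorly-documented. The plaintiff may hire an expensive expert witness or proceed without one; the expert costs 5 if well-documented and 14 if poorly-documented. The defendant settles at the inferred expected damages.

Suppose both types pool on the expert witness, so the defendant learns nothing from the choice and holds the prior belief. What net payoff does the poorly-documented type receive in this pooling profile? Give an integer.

Pooled settlement = 1/4·25 + 3/4·17 = 19.
poorly-documented pays cost 14 for the expert witness, so net payoff = 19 − 14 = 5.

5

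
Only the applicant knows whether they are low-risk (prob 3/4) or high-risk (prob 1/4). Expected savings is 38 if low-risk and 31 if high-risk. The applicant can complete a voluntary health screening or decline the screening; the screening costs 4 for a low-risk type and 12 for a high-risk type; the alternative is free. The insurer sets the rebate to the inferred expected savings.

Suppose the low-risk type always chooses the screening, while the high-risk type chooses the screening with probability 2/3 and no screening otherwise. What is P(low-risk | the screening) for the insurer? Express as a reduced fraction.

9/11

P(the screening) = (3/4)·1 + (1/4)·(2/3) = 11/12.
By Bayes' rule, P(low-risk | the screening) = (3/4) / (11/12) = 9/11.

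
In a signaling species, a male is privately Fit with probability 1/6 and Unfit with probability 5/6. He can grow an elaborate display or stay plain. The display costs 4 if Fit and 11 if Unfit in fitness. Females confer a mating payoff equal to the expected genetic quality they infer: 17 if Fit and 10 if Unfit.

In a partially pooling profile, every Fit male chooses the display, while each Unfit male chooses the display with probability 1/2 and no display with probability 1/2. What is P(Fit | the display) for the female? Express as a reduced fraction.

2/7

P(the display) = (1/6)·1 + (5/6)·(1/2) = 7/12.
By Bayes' rule, P(Fit | the display) = (1/6) / (7/12) = 2/7.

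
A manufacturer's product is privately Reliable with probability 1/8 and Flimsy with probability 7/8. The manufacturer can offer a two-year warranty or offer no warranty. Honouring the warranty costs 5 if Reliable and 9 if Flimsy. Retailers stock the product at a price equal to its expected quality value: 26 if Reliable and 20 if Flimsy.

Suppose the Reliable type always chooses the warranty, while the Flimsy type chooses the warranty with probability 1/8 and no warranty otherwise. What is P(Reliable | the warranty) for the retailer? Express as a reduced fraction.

P(the warranty) = (1/8)·1 + (7/8)·(1/8) = 15/64.
By Bayes' rule, P(Reliable | the warranty) = (1/8) / (15/64) = 8/15.

8/15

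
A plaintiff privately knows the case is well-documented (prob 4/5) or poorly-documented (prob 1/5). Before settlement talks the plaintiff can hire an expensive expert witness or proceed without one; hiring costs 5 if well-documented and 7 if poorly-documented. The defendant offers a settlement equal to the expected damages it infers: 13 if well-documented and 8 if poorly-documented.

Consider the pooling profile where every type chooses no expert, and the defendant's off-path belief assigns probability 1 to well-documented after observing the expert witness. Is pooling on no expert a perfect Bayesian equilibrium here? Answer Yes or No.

On path, the defendant holds the prior and pays 4/5·13 + 1/5·8 = 12. Off path (the expert witness), believing well-documented, it pays 13.
well-documented: no expert nets 12; the expert witness nets 13 − 5 = 8. well-documented stays.
poorly-documented: no expert nets 12; the expert witness nets 13 − 7 = 6. poorly-documented stays.
No type deviates, so pooling is sustained.

Yes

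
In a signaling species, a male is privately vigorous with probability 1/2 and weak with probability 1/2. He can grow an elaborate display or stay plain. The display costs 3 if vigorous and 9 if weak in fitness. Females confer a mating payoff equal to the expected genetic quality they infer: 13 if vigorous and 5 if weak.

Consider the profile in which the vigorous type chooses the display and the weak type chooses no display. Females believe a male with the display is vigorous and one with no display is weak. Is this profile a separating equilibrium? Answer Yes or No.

Yes

Under these beliefs, the display earns mating payoff 13 and no display earns mating payoff 5.
vigorous: the display nets 13 − 3 = 10; no display nets 5. vigorous prefers the display.
weak: the display nets 13 − 9 = 4; no display nets 5. weak prefers no display.
Neither type deviates, so the separating profile is an equilibrium.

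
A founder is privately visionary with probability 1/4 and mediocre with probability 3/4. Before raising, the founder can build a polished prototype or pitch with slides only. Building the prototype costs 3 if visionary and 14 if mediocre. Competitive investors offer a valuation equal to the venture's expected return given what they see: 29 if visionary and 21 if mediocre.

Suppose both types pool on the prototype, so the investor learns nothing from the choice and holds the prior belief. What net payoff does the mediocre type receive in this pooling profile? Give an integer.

Pooled valuation = 1/4·29 + 3/4·21 = 23.
mediocre pays cost 14 for the prototype, so net payoff = 23 − 14 = 9.

9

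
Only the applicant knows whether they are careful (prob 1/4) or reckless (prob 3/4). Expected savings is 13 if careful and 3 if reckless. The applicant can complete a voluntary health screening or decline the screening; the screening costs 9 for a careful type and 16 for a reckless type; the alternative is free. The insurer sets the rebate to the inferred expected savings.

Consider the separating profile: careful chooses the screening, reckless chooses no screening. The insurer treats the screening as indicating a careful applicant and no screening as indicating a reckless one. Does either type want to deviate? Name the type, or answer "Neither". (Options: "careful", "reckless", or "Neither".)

The screening pays 13; no screening pays 3.
careful: assigned the screening, nets 13 − 9 = 4; deviating to no screening nets 3.
reckless: assigned no screening, nets 3; deviating to the screening nets 13 − 16 = -3.
Both types strictly prefer their assigned action; no profitable deviation.

Neither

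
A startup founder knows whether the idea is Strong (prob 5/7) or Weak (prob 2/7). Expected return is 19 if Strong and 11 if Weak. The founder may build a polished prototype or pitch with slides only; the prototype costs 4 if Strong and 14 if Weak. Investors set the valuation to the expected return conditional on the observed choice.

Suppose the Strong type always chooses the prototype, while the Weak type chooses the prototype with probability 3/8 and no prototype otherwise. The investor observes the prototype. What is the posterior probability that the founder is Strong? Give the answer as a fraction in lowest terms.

P(the prototype) = (5/7)·1 + (2/7)·(3/8) = 23/28.
By Bayes' rule, P(Strong | the prototype) = (5/7) / (23/28) = 20/23.

20/23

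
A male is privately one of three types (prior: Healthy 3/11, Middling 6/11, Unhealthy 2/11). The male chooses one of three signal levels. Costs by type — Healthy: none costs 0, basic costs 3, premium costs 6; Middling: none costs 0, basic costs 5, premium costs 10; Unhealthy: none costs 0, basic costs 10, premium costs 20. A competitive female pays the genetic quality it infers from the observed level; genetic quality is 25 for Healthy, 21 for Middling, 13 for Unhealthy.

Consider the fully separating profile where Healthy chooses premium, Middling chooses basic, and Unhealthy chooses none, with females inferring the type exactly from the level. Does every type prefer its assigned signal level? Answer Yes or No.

Yes

Separating mating payoffs: premium → 25, basic → 21, none → 13.
Healthy (assigned premium): none: 13 − 0 = 13; basic: 21 − 3 = 18; premium: 25 − 6 = 19. Healthy stays.
Middling (assigned basic): none: 13 − 0 = 13; basic: 21 − 5 = 16; premium: 25 − 10 = 15. Middling stays.
Unhealthy (assigned none): none: 13 − 0 = 13; basic: 21 − 10 = 11; premium: 25 − 20 = 5. Unhealthy stays.
Every type prefers its assigned level; separation holds.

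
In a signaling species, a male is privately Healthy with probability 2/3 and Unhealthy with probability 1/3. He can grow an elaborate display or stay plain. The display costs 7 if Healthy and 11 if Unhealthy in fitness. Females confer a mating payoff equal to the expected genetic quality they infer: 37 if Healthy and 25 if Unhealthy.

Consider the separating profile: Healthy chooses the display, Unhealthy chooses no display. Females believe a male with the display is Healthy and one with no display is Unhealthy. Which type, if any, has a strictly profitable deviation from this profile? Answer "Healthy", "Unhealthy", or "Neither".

Unhealthy

The display pays 37; no display pays 25.
Healthy: assigned the display, nets 37 − 7 = 30; deviating to no display nets 25.
Unhealthy: assigned no display, nets 25; deviating to the display nets 37 − 11 = 26.
The Unhealthy type gains 1 by deviating.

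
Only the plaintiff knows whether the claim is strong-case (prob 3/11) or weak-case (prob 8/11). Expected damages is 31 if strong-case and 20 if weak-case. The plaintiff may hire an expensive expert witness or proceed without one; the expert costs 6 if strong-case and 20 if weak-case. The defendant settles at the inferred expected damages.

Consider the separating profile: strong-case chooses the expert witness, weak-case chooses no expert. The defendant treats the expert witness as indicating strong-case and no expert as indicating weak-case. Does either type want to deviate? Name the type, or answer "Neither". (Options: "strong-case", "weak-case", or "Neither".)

Neither

The expert witness pays 31; no expert pays 20.
strong-case: assigned the expert witness, nets 31 − 6 = 25; deviating to no expert nets 20.
weak-case: assigned no expert, nets 20; deviating to the expert witness nets 31 − 20 = 11.
Both types strictly prefer their assigned action; no profitable deviation.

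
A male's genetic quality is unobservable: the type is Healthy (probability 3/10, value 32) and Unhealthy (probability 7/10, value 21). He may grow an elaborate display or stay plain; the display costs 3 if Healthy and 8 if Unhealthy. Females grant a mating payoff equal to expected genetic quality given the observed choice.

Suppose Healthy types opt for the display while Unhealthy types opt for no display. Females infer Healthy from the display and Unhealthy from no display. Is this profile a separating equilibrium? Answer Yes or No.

Under these beliefs, the display earns mating payoff 32 and no display earns mating payoff 21.
Healthy: the display nets 32 − 3 = 29; no display nets 21. Healthy prefers the display.
Unhealthy: the display nets 32 − 8 = 24; no display nets 21. Unhealthy would deviate to the display.
Unhealthy has a profitable deviation, so the profile is not an equilibrium.

No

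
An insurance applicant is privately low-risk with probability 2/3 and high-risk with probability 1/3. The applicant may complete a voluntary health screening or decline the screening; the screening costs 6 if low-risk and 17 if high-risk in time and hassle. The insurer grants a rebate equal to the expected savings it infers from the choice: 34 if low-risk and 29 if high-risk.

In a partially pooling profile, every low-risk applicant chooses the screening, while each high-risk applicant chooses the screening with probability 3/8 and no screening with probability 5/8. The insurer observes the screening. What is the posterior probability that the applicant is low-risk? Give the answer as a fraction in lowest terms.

P(the screening) = (2/3)·1 + (1/3)·(3/8) = 19/24.
By Bayes' rule, P(low-risk | the screening) = (2/3) / (19/24) = 16/19.

16/19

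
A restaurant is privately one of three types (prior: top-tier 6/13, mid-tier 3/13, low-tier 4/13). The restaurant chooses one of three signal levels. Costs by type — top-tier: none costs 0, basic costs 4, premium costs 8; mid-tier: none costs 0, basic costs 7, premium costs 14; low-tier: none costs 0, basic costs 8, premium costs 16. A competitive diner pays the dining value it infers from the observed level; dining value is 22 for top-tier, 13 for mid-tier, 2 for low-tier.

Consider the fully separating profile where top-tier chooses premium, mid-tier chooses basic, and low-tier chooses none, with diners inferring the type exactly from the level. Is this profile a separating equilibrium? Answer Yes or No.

No

Separating price premiums: premium → 22, basic → 13, none → 2.
top-tier (assigned premium): none: 2 − 0 = 2; basic: 13 − 4 = 9; premium: 22 − 8 = 14. top-tier stays.
mid-tier (assigned basic): none: 2 − 0 = 2; basic: 13 − 7 = 6; premium: 22 − 14 = 8. mid-tier prefers premium.
low-tier (assigned none): none: 2 − 0 = 2; basic: 13 − 8 = 5; premium: 22 − 16 = 6. low-tier prefers premium.
At least one type deviates; the separating profile fails.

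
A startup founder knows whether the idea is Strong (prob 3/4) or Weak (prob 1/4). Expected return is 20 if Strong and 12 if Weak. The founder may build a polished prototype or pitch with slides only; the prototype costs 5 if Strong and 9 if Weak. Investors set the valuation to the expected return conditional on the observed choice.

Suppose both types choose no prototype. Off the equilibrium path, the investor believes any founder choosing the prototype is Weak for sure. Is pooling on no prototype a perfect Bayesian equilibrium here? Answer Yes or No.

On path, the investor holds the prior and pays 3/4·20 + 1/4·12 = 18. Off path (the prototype), believing Weak, it pays 12.
Strong: no prototype nets 18; the prototype nets 12 − 5 = 7. Strong stays.
Weak: no prototype nets 18; the prototype nets 12 − 9 = 3. Weak stays.
No type deviates, so pooling is sustained.

Yes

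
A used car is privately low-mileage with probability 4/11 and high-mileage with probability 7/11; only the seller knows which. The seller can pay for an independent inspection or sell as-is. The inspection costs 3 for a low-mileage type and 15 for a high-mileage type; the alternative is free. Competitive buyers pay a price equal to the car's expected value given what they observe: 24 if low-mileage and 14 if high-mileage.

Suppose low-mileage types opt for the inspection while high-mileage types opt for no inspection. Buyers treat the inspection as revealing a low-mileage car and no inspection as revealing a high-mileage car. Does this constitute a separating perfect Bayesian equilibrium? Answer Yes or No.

Yes

Under these beliefs, the inspection earns price 24 and no inspection earns price 14.
low-mileage: the inspection nets 24 − 3 = 21; no inspection nets 14. low-mileage prefers the inspection.
high-mileage: the inspection nets 24 − 15 = 9; no inspection nets 14. high-mileage prefers no inspection.
Neither type deviates, so the separating profile is an equilibrium.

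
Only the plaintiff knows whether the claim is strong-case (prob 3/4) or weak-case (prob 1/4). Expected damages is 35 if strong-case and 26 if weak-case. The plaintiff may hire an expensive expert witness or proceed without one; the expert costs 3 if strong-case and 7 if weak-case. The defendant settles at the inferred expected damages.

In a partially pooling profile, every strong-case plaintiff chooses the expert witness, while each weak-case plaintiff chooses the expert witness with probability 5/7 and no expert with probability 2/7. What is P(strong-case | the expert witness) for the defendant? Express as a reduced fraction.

21/26

P(the expert witness) = (3/4)·1 + (1/4)·(5/7) = 13/14.
By Bayes' rule, P(strong-case | the expert witness) = (3/4) / (13/14) = 21/26.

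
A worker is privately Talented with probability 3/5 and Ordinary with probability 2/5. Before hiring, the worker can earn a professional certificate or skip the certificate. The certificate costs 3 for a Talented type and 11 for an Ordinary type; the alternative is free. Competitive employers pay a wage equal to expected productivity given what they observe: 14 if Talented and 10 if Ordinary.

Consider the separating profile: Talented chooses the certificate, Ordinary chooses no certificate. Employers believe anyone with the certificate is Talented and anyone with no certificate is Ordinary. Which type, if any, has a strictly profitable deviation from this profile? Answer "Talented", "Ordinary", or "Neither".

Neither

The certificate pays 14; no certificate pays 10.
Talented: assigned the certificate, nets 14 − 3 = 11; deviating to no certificate nets 10.
Ordinary: assigned no certificate, nets 10; deviating to the certificate nets 14 − 11 = 3.
Both types strictly prefer their assigned action; no profitable deviation.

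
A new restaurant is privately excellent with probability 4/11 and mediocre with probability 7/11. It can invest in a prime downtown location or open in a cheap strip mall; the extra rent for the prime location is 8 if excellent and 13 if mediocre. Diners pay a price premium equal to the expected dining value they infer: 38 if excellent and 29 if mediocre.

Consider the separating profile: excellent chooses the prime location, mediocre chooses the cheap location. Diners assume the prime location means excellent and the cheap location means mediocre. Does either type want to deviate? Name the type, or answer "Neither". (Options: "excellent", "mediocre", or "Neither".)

Neither

The prime location pays 38; the cheap location pays 29.
excellent: assigned the prime location, nets 38 − 8 = 30; deviating to the cheap location nets 29.
mediocre: assigned the cheap location, nets 29; deviating to the prime location nets 38 − 13 = 25.
Both types strictly prefer their assigned action; no profitable deviation.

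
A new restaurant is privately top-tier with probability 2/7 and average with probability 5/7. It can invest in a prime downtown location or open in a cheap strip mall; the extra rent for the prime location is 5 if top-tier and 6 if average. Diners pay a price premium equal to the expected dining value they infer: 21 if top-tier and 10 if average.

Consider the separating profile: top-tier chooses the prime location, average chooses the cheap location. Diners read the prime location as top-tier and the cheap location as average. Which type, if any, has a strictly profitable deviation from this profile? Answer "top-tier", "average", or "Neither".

The prime location pays 21; the cheap location pays 10.
top-tier: assigned the prime location, nets 21 − 5 = 16; deviating to the cheap location nets 10.
average: assigned the cheap location, nets 10; deviating to the prime location nets 21 − 6 = 15.
The average type gains 5 by deviating.

average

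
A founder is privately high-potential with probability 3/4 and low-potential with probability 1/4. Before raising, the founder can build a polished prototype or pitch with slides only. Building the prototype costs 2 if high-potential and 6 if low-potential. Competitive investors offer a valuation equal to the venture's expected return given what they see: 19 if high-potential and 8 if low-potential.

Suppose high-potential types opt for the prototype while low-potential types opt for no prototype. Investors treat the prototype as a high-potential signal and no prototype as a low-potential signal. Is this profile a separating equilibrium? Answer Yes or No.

Under these beliefs, the prototype earns valuation 19 and no prototype earns valuation 8.
high-potential: the prototype nets 19 − 2 = 17; no prototype nets 8. high-potential prefers the prototype.
low-potential: the prototype nets 19 − 6 = 13; no prototype nets 8. low-potential would deviate to the prototype.
low-potential has a profitable deviation, so the profile is not an equilibrium.

No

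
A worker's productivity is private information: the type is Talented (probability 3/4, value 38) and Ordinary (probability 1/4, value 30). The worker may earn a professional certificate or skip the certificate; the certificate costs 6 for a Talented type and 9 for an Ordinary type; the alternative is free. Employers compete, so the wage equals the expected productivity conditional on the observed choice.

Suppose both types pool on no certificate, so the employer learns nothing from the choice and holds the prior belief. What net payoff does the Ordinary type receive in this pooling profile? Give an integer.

36

Pooled wage = 3/4·38 + 1/4·30 = 36.
Ordinary pays no cost for no certificate, so net payoff = 36.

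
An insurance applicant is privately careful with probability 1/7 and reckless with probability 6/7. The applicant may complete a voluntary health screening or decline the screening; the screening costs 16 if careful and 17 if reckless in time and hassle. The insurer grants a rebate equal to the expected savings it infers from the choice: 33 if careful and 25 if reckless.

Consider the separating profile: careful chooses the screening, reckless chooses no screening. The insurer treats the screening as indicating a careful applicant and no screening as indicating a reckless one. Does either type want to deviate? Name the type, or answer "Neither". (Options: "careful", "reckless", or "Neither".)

careful

The screening pays 33; no screening pays 25.
careful: assigned the screening, nets 33 − 16 = 17; deviating to no screening nets 25.
reckless: assigned no screening, nets 25; deviating to the screening nets 33 − 17 = 16.
The careful type gains 8 by deviating.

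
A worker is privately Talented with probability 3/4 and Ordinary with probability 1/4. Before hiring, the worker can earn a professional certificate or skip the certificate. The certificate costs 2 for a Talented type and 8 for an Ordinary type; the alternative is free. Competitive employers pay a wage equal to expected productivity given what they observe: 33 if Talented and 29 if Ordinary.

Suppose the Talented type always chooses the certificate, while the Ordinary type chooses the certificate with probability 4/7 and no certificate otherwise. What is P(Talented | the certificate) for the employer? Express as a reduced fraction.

P(the certificate) = (3/4)·1 + (1/4)·(4/7) = 25/28.
By Bayes' rule, P(Talented | the certificate) = (3/4) / (25/28) = 21/25.

21/25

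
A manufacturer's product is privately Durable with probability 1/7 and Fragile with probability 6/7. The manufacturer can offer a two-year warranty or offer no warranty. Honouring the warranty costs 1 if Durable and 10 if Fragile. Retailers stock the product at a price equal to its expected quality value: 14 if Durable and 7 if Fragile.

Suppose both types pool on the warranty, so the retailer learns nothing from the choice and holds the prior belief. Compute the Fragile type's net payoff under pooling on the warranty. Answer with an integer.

Pooled price = 1/7·14 + 6/7·7 = 8.
Fragile pays cost 10 for the warranty, so net payoff = 8 − 10 = -2.

-2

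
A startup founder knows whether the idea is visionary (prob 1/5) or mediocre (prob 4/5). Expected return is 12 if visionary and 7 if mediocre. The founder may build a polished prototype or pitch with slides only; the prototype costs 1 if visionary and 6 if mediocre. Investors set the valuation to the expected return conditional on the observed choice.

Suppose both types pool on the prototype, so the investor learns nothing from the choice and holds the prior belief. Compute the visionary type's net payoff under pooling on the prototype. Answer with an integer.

Pooled valuation = 1/5·12 + 4/5·7 = 8.
visionary pays cost 1 for the prototype, so net payoff = 8 − 1 = 7.

7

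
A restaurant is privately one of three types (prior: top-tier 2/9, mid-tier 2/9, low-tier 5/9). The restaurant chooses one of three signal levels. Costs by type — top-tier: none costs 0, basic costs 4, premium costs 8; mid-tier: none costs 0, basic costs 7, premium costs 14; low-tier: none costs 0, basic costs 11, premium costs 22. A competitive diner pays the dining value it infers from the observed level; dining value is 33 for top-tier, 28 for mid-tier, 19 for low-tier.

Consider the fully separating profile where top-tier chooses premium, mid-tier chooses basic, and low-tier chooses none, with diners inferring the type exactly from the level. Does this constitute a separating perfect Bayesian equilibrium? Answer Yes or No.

Yes

Separating price premiums: premium → 33, basic → 28, none → 19.
top-tier (assigned premium): none: 19 − 0 = 19; basic: 28 − 4 = 24; premium: 33 − 8 = 25. top-tier stays.
mid-tier (assigned basic): none: 19 − 0 = 19; basic: 28 − 7 = 21; premium: 33 − 14 = 19. mid-tier stays.
low-tier (assigned none): none: 19 − 0 = 19; basic: 28 − 11 = 17; premium: 33 − 22 = 11. low-tier stays.
Every type prefers its assigned level; separation holds.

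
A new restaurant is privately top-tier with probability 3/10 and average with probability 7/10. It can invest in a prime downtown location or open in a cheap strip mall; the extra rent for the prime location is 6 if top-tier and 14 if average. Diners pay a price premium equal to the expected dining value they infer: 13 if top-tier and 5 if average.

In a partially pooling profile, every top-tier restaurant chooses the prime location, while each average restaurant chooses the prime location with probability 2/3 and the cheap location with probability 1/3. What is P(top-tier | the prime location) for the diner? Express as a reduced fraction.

9/23

P(the prime location) = (3/10)·1 + (7/10)·(2/3) = 23/30.
By Bayes' rule, P(top-tier | the prime location) = (3/10) / (23/30) = 9/23.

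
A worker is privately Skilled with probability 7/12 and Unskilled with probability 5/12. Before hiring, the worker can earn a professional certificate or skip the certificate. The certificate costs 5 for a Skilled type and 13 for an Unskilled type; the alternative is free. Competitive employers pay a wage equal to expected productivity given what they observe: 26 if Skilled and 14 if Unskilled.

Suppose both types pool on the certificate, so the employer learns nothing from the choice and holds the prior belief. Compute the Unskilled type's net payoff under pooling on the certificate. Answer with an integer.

Pooled wage = 7/12·26 + 5/12·14 = 21.
Unskilled pays cost 13 for the certificate, so net payoff = 21 − 13 = 8.

8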